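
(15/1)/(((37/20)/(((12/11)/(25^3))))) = 144/254375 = 0.00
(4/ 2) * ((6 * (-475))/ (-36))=475/ 3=158.33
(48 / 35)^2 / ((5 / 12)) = 27648 / 6125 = 4.51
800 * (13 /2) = 5200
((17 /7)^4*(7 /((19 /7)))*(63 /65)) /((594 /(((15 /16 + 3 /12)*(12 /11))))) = 83521 /440440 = 0.19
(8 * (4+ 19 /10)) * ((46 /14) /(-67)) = -5428 /2345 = -2.31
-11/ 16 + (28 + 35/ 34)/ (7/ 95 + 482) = -7813919/ 12456784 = -0.63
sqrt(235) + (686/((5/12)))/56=sqrt(235) + 147/5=44.73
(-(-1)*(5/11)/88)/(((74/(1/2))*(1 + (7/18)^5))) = 59049/1706968175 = 0.00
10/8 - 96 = -379/4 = -94.75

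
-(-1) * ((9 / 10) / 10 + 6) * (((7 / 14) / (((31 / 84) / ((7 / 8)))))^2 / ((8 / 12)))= 39479643 / 3075200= 12.84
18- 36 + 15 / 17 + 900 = 15009 / 17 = 882.88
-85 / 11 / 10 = -17 / 22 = -0.77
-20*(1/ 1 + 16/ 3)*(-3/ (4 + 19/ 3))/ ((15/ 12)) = 29.42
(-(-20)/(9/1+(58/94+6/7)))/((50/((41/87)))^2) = 553049/3260346750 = 0.00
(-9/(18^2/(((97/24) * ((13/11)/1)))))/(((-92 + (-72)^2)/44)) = -1261/1099872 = -0.00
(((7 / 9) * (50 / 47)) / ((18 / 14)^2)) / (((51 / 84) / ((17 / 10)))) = 48020 / 34263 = 1.40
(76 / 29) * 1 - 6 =-98 / 29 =-3.38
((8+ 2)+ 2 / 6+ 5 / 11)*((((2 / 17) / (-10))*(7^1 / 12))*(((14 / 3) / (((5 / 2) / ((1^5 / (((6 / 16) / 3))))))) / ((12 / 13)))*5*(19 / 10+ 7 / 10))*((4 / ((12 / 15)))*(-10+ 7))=5896072 / 25245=233.55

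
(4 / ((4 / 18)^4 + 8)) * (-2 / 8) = -6561 / 52504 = -0.12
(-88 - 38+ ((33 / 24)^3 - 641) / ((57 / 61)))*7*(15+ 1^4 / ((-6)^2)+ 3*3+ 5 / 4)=-75216020425 / 525312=-143183.52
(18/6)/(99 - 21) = 0.04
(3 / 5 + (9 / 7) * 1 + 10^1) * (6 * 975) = 486720 / 7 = 69531.43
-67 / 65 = -1.03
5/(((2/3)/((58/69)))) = 145/23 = 6.30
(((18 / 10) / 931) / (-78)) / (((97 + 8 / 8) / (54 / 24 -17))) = 177 / 47443760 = 0.00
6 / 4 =3 / 2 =1.50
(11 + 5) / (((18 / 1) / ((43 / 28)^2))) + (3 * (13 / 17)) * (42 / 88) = 1052705 / 329868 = 3.19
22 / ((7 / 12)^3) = 38016 / 343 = 110.83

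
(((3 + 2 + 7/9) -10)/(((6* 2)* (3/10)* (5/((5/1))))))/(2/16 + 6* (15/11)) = -8360/59211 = -0.14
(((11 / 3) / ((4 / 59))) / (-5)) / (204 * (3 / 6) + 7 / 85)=-11033 / 104124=-0.11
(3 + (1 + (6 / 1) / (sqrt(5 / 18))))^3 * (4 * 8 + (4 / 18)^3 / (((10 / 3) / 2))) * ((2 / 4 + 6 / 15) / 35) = 157418624 / 118125 + 11510848 * sqrt(10) / 21875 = 2996.67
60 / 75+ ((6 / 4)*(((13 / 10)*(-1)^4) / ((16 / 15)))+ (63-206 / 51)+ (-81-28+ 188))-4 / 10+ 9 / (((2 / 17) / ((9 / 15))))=3036971 / 16320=186.09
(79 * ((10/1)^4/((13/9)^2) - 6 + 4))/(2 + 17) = 63963298/3211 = 19920.06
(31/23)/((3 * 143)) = 31/9867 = 0.00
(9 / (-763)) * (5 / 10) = -9 / 1526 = -0.01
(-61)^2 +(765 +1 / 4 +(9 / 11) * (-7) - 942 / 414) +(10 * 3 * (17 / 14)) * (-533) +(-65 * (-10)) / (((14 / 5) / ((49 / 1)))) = -75724727 / 21252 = -3563.18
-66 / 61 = -1.08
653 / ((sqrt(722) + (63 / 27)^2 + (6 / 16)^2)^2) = 54138895390199808 / 52529515133671489-15255108085874688 * sqrt(2) / 52529515133671489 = 0.62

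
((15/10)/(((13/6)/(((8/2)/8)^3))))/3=3/104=0.03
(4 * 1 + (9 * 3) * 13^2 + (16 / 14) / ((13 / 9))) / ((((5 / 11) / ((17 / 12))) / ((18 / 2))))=233190309 / 1820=128126.54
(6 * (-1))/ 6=-1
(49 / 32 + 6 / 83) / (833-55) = 4259 / 2066368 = 0.00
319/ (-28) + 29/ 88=-6815/ 616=-11.06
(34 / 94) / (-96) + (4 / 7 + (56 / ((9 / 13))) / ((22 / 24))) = 30854755 / 347424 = 88.81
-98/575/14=-7/575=-0.01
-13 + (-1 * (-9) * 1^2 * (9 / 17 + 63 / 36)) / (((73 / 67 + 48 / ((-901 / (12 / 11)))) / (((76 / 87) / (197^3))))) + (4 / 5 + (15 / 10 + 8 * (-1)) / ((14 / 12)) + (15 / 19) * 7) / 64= -41971210620033079843 / 3231487209225467360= -12.99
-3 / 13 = -0.23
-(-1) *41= 41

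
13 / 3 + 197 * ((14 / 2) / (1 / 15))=62068 / 3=20689.33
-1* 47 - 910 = -957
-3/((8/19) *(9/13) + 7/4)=-2964/2017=-1.47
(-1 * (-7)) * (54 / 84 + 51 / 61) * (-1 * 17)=-21471 / 122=-175.99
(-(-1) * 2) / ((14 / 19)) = 19 / 7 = 2.71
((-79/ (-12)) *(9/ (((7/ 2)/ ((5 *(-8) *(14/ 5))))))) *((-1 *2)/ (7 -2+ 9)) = 1896/ 7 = 270.86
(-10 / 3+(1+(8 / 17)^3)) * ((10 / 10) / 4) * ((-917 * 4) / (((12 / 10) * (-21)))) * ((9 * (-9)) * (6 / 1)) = 193680225 / 4913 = 39421.99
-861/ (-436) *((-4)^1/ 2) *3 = -2583/ 218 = -11.85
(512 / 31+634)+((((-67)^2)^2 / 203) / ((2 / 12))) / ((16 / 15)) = 559025.17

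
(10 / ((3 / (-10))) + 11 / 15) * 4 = -652 / 5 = -130.40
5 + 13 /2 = 23 /2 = 11.50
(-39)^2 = 1521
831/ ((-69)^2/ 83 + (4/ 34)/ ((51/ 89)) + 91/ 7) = 11.78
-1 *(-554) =554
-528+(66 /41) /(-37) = -801042 /1517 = -528.04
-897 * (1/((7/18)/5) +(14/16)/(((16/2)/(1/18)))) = -31014971/2688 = -11538.31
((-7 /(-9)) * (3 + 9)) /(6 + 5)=28 /33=0.85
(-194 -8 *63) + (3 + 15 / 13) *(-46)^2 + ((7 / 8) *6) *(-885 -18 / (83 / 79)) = 14481659 / 4316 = 3355.34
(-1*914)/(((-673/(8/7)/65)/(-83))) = -39448240/4711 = -8373.64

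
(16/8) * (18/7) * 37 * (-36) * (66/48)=-65934/7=-9419.14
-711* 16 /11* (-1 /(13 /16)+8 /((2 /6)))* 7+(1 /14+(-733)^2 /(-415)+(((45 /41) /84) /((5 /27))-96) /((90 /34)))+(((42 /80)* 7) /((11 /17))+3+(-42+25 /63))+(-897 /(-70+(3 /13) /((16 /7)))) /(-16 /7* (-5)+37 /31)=-13655021213121829 /82162440360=-166195.42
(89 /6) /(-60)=-89 /360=-0.25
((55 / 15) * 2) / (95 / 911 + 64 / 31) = 621302 / 183747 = 3.38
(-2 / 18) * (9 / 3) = -1 / 3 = -0.33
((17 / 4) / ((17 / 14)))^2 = 49 / 4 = 12.25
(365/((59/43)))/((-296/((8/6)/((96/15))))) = -78475/419136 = -0.19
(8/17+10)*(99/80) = 8811/680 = 12.96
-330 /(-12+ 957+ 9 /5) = -275 /789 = -0.35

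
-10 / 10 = -1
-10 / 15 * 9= -6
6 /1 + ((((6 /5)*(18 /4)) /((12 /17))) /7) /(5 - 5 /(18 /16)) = 5577 /700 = 7.97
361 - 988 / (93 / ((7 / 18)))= 298699 / 837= 356.87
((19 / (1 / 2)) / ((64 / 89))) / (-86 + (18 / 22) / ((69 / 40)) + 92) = 427823 / 52416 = 8.16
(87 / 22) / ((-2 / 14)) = -609 / 22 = -27.68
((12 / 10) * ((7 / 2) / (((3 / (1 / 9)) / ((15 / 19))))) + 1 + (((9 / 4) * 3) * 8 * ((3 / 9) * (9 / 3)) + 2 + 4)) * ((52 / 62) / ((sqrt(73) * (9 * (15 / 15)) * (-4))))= -22646 * sqrt(73) / 1160919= -0.17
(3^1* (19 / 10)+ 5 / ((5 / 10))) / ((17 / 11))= 1727 / 170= 10.16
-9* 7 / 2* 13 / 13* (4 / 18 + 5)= -329 / 2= -164.50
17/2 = 8.50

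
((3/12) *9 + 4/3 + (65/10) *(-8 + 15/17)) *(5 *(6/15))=-8707/102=-85.36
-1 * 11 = -11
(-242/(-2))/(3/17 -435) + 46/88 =1807/7392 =0.24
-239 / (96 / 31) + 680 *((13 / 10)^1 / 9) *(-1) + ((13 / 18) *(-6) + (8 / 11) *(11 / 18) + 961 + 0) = 781.71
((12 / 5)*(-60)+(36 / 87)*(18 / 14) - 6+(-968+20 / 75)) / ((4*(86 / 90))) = -5102817 / 17458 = -292.29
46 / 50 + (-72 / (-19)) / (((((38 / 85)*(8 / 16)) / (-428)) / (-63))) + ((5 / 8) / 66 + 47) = 2178488169509 / 4765200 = 457166.16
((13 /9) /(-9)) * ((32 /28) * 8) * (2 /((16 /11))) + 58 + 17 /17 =32309 /567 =56.98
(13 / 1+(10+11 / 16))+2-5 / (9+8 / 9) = 35859 / 1424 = 25.18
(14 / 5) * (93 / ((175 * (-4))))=-93 / 250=-0.37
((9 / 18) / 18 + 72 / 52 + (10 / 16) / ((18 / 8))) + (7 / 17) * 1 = 16723 / 7956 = 2.10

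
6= 6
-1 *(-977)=977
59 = 59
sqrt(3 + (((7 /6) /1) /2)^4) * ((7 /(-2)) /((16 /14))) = -5.41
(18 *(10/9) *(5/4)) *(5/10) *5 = 125/2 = 62.50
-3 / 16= -0.19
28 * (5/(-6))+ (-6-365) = -394.33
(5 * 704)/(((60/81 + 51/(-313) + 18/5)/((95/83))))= 14130072000/14652239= 964.36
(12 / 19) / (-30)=-2 / 95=-0.02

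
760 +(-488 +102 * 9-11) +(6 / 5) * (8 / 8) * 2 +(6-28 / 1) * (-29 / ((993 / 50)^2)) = 5832566443 / 4930245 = 1183.02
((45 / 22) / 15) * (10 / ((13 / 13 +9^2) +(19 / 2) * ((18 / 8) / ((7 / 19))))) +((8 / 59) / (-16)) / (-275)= 2485841 / 254440450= 0.01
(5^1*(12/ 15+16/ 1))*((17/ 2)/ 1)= 714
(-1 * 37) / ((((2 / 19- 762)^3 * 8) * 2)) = 253783 / 48536192674816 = 0.00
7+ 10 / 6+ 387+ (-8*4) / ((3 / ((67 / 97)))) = 37665 / 97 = 388.30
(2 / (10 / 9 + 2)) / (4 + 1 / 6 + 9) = 27 / 553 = 0.05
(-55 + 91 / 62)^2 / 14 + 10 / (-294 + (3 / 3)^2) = 204.66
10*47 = 470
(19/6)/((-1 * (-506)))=0.01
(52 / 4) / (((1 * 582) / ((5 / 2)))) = 65 / 1164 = 0.06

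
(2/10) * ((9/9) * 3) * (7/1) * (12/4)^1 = 63/5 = 12.60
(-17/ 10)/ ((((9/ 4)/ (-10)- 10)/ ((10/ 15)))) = 136/ 1227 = 0.11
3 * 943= 2829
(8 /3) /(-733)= -8 /2199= -0.00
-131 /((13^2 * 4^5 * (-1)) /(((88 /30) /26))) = 1441 /16872960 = 0.00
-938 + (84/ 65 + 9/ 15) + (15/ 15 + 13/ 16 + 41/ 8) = -966337/ 1040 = -929.17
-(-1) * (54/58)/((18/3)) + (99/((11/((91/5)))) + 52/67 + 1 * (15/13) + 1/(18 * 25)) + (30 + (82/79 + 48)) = 109966264573/448978725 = 244.93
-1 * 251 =-251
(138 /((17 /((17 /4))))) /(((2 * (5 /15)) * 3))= 69 /4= 17.25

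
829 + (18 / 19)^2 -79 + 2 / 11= 2982536 / 3971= 751.08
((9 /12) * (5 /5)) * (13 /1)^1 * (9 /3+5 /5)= 39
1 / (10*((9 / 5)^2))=5 / 162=0.03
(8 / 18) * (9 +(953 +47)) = 4036 / 9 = 448.44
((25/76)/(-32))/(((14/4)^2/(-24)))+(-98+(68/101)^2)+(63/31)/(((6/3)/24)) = -86132281387/1177644244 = -73.14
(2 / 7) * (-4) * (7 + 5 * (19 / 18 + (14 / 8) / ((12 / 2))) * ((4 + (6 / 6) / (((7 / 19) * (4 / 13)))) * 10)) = -877631 / 882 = -995.05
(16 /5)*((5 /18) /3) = 8 /27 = 0.30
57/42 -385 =-383.64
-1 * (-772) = 772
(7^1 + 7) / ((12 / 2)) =7 / 3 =2.33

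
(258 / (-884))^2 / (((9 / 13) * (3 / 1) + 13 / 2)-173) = -1849 / 3569150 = -0.00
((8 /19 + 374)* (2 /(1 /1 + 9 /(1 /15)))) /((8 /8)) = 3557 /646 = 5.51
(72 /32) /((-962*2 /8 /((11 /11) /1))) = -9 /962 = -0.01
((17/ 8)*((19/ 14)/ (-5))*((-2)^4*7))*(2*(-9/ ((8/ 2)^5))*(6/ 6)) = 2907/ 2560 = 1.14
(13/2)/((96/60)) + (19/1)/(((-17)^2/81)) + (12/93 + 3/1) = 1794207/143344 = 12.52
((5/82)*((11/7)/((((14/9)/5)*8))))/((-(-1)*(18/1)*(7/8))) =0.00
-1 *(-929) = 929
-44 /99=-4 /9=-0.44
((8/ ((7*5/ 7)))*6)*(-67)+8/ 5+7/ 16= -51293/ 80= -641.16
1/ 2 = 0.50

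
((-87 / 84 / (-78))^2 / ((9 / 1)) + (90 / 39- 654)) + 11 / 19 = -651.11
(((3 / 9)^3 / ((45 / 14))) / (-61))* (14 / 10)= -98 / 370575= -0.00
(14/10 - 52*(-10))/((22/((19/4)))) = 4503/40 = 112.58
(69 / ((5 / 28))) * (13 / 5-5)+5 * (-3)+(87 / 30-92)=-1031.46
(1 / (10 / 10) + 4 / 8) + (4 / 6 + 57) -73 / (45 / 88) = -7523 / 90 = -83.59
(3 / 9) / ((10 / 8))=4 / 15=0.27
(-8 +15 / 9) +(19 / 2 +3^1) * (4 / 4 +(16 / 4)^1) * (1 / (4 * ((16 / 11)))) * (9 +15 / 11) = 20159 / 192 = 104.99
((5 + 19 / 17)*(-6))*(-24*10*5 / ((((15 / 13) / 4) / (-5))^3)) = -11698585600 / 51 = -229384031.37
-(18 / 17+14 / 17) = -32 / 17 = -1.88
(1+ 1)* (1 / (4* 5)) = 1 / 10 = 0.10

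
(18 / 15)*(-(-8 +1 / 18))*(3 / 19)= 143 / 95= 1.51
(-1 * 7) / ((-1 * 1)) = 7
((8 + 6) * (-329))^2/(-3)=-21215236/3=-7071745.33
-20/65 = -4/13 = -0.31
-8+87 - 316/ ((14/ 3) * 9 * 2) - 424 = -7324/ 21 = -348.76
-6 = -6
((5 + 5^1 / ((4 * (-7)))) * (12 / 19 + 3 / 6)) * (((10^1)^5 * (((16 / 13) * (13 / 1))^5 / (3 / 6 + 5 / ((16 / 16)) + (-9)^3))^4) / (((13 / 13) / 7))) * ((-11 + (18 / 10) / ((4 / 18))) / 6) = -678388723676749161386370662400000 / 83296686441139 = -8144246219879678384.74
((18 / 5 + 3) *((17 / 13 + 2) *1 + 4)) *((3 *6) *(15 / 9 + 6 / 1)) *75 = 6489450 / 13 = 499188.46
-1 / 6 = -0.17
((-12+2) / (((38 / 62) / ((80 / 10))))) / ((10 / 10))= -2480 / 19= -130.53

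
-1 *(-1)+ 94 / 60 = 77 / 30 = 2.57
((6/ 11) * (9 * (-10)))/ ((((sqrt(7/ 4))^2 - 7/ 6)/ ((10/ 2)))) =-32400/ 77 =-420.78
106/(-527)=-106/527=-0.20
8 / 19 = 0.42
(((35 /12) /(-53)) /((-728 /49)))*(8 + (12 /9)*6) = 245 /4134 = 0.06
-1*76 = -76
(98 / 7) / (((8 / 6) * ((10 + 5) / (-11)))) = -77 / 10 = -7.70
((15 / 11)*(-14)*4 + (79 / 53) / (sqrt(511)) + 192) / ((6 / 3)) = 79*sqrt(511) / 54166 + 636 / 11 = 57.85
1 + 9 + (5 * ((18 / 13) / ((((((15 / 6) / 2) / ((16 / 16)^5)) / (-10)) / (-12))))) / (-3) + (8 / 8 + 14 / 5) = -13503 / 65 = -207.74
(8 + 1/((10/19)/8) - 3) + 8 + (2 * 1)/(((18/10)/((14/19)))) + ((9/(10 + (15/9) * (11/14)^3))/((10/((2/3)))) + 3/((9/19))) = 2693581366/76073625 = 35.41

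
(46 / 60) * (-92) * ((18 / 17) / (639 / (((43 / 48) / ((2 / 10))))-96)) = -22747 / 14212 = -1.60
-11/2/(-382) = 11/764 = 0.01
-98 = -98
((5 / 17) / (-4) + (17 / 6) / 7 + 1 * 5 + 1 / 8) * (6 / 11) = 15583 / 5236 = 2.98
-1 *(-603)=603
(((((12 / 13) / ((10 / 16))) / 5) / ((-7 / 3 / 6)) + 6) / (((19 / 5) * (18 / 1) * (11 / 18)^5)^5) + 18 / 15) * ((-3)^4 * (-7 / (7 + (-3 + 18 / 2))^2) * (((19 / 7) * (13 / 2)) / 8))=-8.88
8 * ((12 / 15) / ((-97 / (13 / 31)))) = -416 / 15035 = -0.03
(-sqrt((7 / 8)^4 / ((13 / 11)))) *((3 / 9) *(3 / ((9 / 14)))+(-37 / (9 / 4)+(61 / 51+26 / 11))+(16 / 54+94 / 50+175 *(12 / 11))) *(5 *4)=-562083361 *sqrt(143) / 2625480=-2560.12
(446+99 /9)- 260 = 197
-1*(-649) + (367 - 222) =794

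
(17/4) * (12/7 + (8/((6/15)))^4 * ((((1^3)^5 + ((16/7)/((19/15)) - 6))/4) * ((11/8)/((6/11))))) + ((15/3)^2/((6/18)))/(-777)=-20216346991/14763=-1369392.87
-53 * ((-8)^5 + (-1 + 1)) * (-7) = -12156928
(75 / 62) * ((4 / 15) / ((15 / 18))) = 12 / 31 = 0.39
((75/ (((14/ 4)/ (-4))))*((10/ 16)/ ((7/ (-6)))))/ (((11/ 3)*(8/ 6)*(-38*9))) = -1125/ 40964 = -0.03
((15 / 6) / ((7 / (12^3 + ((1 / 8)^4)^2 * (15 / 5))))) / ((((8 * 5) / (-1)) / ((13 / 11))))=-376883380263 / 20669530112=-18.23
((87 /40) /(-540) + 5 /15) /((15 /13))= 30823 /108000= 0.29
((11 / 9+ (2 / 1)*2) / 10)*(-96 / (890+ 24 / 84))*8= -5264 / 11685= -0.45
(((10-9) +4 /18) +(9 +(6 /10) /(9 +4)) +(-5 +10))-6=5422 /585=9.27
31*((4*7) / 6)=434 / 3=144.67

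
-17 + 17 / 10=-153 / 10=-15.30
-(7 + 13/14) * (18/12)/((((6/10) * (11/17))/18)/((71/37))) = -1058.08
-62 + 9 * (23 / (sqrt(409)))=-62 + 207 * sqrt(409) / 409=-51.76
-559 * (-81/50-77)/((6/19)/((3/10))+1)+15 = 3213877/150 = 21425.85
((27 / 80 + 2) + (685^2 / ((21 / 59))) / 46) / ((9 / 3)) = 9553.67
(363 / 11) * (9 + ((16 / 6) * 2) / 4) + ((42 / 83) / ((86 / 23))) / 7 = 1217098 / 3569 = 341.02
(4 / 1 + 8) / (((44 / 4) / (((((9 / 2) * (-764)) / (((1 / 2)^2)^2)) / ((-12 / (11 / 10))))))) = 27504 / 5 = 5500.80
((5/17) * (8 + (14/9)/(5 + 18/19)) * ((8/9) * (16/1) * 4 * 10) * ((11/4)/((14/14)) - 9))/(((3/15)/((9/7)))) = -6721600000/121023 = -55539.86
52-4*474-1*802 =-2646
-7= -7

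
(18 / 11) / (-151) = -18 / 1661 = -0.01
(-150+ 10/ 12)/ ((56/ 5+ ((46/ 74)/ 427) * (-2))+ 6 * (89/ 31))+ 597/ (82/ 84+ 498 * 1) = -4.05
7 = 7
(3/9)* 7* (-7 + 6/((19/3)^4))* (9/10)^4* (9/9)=-13958149149/1303210000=-10.71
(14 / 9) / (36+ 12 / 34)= 119 / 2781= 0.04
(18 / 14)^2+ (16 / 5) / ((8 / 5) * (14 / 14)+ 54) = 11651 / 6811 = 1.71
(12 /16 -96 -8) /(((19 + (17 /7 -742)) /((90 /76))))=0.17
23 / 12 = 1.92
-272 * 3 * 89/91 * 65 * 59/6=-3570680/7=-510097.14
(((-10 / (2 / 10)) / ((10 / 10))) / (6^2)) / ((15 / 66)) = -55 / 9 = -6.11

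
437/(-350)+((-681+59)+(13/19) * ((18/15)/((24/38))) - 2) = -109191/175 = -623.95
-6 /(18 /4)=-4 /3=-1.33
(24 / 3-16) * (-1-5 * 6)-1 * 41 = 207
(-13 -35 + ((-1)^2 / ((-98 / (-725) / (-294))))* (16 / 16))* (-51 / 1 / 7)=113373 / 7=16196.14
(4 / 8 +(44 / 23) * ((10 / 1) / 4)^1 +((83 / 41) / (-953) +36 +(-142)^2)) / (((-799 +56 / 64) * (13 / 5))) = -9.74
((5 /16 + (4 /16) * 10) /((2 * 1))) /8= 45 /256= 0.18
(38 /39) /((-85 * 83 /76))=-2888 /275145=-0.01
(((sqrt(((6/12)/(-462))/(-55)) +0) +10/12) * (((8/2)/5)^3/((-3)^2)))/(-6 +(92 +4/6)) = 8 * sqrt(105)/28153125 +8/14625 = 0.00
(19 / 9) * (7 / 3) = 133 / 27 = 4.93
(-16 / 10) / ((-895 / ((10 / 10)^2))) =8 / 4475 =0.00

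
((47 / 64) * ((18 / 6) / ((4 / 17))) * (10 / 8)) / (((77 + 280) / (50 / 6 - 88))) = -56165 / 21504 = -2.61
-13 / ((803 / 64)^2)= -53248 / 644809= -0.08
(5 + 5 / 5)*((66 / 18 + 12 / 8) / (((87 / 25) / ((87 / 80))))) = 155 / 16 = 9.69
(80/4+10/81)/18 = 815/729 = 1.12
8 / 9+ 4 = 44 / 9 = 4.89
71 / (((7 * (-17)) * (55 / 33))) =-213 / 595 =-0.36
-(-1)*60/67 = 60/67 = 0.90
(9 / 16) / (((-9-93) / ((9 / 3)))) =-9 / 544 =-0.02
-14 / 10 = -7 / 5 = -1.40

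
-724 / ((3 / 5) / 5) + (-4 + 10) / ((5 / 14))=-90248 / 15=-6016.53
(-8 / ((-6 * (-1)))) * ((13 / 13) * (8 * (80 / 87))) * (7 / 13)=-17920 / 3393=-5.28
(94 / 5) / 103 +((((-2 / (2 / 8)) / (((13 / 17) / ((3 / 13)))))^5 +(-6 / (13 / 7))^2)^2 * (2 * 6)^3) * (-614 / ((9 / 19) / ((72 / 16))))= -505357804592732685404335731648800066 / 9787556344063611710982515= -51632684076.37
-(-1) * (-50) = -50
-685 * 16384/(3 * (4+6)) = -1122304/3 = -374101.33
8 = 8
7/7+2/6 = 4/3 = 1.33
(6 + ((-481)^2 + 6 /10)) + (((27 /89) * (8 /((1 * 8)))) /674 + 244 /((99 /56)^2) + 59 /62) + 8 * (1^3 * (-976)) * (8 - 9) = 10901401500069094 /45564015915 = 239254.62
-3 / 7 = -0.43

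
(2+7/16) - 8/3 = -11/48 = -0.23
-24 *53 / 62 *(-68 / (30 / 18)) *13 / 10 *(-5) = -843336 / 155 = -5440.88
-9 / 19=-0.47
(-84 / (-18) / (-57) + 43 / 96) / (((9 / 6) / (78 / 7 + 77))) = 1235851 / 57456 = 21.51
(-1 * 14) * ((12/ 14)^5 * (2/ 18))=-1728/ 2401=-0.72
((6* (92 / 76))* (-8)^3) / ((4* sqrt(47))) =-17664* sqrt(47) / 893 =-135.61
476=476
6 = 6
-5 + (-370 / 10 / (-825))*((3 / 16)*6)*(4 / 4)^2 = -4.95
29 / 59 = 0.49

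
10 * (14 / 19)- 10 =-50 / 19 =-2.63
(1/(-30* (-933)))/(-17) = -1/475830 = -0.00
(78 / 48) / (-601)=-13 / 4808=-0.00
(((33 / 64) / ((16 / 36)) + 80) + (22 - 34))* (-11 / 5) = -38951 / 256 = -152.15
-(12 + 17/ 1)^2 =-841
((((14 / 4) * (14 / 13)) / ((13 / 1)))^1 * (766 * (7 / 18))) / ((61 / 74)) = 9721306 / 92781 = 104.78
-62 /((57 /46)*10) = -1426 /285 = -5.00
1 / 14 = 0.07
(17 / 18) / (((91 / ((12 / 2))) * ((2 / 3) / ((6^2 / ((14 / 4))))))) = 612 / 637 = 0.96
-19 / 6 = -3.17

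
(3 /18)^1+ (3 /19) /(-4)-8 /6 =-275 /228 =-1.21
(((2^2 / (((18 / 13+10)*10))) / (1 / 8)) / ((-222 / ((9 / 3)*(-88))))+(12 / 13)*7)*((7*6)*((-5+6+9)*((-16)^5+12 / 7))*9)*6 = -2876268692903040 / 17797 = -161615367359.84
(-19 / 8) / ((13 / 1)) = -19 / 104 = -0.18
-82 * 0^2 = 0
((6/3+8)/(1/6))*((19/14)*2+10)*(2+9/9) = 16020/7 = 2288.57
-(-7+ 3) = 4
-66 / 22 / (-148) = 3 / 148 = 0.02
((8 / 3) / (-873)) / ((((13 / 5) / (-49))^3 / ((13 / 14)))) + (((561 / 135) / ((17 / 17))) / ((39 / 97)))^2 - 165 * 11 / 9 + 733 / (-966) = -7370418490811 / 96201500850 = -76.61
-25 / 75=-0.33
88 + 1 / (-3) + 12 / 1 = 299 / 3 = 99.67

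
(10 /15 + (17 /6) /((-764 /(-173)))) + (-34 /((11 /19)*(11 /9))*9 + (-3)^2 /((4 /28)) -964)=-246296337 /184888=-1332.14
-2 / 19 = -0.11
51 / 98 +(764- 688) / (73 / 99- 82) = -327057 / 788410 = -0.41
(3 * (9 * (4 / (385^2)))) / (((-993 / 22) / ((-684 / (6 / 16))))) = 0.03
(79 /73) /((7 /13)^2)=13351 /3577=3.73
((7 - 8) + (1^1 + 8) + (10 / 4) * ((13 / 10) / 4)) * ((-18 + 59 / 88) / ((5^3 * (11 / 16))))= -8601 / 4840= -1.78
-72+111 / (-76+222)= -10401 / 146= -71.24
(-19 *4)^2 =5776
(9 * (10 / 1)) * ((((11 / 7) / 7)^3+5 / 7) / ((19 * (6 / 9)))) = 11524410 / 2235331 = 5.16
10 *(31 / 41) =310 / 41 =7.56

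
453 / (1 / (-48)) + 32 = -21712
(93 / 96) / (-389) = -31 / 12448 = -0.00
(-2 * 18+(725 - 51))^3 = 259694072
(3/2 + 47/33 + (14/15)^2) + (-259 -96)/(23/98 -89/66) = 2875308637/8914950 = 322.53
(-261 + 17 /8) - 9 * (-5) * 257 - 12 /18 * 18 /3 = 90417 /8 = 11302.12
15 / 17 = 0.88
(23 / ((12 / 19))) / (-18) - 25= -5837 / 216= -27.02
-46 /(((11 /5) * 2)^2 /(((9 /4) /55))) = -1035 /10648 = -0.10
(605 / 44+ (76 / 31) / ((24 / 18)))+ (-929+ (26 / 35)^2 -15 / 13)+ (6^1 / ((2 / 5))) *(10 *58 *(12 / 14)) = 12920717937 / 1974700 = 6543.13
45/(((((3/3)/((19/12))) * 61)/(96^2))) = 656640/61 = 10764.59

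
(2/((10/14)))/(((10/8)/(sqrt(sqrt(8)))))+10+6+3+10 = 56 * 2^(3/4)/25+29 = 32.77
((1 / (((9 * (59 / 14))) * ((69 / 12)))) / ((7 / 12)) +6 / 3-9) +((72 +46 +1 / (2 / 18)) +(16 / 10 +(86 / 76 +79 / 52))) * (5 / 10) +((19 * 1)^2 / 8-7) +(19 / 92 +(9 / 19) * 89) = 1398930041 / 10055370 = 139.12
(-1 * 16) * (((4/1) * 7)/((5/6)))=-2688/5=-537.60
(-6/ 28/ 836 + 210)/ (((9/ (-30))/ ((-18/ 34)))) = 370.59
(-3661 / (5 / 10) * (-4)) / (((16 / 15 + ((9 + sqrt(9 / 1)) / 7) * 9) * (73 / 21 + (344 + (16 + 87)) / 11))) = 17759511 / 441227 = 40.25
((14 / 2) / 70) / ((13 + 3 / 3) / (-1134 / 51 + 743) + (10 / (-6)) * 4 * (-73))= 36759 / 178900940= 0.00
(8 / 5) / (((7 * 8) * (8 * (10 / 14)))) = 1 / 200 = 0.00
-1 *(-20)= 20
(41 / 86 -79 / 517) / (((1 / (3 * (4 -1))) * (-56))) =-129627 / 2489872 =-0.05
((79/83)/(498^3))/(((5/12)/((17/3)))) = 1343/12813746670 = 0.00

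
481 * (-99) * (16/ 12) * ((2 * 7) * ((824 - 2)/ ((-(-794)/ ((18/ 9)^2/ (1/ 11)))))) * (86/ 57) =-460806650304/ 7543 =-61090633.74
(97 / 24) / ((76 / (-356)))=-8633 / 456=-18.93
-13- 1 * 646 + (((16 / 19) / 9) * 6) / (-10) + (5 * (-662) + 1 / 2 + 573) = -1935467 / 570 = -3395.56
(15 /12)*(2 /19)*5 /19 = 25 /722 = 0.03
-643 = -643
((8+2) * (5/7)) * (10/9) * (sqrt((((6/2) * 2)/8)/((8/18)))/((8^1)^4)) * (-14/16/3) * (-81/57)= 375 * sqrt(3)/622592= 0.00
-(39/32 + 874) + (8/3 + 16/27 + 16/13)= -9780025/11232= -870.73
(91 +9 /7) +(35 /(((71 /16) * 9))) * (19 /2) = 450034 /4473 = 100.61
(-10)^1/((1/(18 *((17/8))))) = -765/2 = -382.50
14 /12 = 7 /6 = 1.17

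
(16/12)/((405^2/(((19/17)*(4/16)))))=19/8365275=0.00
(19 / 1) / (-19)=-1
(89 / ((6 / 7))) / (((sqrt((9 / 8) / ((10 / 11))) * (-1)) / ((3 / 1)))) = -1246 * sqrt(55) / 33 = -280.02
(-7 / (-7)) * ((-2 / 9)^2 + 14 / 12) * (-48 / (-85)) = 1576 / 2295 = 0.69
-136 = -136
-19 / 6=-3.17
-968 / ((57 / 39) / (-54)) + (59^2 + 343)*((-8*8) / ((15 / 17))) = -68856688 / 285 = -241602.41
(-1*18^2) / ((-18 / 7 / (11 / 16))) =693 / 8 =86.62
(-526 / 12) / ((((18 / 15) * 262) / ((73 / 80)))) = -0.13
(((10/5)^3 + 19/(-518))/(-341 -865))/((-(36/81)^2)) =37125/1110592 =0.03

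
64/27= 2.37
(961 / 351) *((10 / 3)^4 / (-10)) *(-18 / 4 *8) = 3844000 / 3159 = 1216.84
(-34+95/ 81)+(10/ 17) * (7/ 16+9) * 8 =15952/ 1377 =11.58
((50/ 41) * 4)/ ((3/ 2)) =400/ 123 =3.25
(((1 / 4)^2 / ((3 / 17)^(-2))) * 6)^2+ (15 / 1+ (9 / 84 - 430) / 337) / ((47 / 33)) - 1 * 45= -20958399619359 / 592654325312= -35.36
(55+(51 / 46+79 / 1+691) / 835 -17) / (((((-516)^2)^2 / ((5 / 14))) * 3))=1495051 / 22872961540445184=0.00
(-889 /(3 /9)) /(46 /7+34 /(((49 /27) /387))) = -130683 /355588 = -0.37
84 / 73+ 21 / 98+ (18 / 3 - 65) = -58903 / 1022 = -57.64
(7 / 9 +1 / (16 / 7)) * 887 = 155225 / 144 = 1077.95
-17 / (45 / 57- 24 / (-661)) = -20.59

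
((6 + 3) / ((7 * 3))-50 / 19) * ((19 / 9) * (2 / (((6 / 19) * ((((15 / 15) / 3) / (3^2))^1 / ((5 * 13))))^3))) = -44704733682375 / 28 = -1596597631513.39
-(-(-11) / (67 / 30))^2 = -108900 / 4489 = -24.26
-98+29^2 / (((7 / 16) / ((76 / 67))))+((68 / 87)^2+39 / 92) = 680456874443 / 326587212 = 2083.54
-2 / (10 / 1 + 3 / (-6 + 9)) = -2 / 11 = -0.18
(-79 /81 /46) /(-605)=79 /2254230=0.00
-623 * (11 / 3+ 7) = -19936 / 3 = -6645.33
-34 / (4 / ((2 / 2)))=-17 / 2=-8.50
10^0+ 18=19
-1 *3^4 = -81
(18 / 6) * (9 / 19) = 27 / 19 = 1.42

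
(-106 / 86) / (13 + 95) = -53 / 4644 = -0.01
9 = 9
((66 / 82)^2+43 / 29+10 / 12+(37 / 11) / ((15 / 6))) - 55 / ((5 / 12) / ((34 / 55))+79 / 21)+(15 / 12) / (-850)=-911634375847 / 112674538680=-8.09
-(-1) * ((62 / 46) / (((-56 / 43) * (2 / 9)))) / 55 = -0.08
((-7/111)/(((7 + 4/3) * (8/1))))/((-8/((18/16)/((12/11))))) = 231/1894400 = 0.00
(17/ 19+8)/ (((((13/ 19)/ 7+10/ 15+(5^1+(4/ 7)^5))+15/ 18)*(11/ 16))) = 90892256/ 46779337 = 1.94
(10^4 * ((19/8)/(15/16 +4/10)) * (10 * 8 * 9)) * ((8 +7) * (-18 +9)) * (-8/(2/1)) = 738720000000/107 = 6903925233.64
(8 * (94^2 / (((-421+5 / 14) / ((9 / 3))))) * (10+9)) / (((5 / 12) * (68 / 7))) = -394863168 / 166855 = -2366.50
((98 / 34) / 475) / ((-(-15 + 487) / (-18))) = 441 / 1905700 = 0.00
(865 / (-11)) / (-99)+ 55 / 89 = 136880 / 96921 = 1.41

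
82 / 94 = 41 / 47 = 0.87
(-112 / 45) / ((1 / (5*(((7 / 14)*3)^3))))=-42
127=127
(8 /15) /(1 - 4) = -8 /45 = -0.18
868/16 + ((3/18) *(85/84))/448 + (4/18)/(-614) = 3760510319/69318144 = 54.25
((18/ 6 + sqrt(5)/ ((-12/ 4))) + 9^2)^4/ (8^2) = (252 - sqrt(5))^4/ 5184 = 750678.36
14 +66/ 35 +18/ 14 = 601/ 35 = 17.17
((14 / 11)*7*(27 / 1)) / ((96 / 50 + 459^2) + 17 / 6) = 396900 / 347631493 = 0.00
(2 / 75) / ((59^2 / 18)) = 12 / 87025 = 0.00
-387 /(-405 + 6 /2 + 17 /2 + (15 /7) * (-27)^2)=-5418 /16361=-0.33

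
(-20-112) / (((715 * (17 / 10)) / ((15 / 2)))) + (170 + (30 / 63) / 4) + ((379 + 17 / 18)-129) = 5851127 / 13923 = 420.25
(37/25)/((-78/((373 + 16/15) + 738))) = -21.10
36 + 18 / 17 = 630 / 17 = 37.06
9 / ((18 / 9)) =9 / 2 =4.50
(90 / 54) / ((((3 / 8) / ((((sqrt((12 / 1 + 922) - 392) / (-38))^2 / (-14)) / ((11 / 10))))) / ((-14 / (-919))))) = -54200 / 32844141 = -0.00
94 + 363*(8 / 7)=3562 / 7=508.86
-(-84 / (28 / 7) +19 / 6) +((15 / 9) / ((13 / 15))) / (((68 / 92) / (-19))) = -41903 / 1326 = -31.60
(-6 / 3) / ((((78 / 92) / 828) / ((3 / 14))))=-38088 / 91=-418.55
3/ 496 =0.01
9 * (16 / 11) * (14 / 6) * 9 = 3024 / 11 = 274.91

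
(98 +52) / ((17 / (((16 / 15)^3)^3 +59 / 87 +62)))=143740155431938 / 252701015625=568.82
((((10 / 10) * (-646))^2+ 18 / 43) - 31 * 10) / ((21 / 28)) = 23908368 / 43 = 556008.56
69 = 69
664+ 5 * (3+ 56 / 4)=749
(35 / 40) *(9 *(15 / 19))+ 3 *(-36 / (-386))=190593 / 29336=6.50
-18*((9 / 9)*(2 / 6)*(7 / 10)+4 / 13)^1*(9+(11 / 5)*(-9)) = 34182 / 325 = 105.18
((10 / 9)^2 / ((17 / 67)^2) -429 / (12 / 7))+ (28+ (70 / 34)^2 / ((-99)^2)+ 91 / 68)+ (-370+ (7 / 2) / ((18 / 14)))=-1611722284 / 2832489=-569.01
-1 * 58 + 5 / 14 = -807 / 14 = -57.64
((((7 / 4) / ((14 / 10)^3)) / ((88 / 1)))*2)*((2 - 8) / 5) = -75 / 4312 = -0.02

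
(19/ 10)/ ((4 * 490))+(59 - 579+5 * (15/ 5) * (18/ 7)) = -9435981/ 19600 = -481.43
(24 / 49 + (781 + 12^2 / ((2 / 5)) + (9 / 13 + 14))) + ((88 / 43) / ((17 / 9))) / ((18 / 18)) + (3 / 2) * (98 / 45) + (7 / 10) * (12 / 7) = 8114356829 / 6984705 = 1161.73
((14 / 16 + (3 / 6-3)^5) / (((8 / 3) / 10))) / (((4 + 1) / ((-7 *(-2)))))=-1016.20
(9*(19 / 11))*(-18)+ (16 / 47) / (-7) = -1012838 / 3619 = -279.87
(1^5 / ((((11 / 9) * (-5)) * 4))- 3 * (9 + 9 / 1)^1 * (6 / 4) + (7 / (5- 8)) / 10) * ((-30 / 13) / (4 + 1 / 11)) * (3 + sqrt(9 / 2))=53641 * sqrt(2) / 780 + 53641 / 390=234.80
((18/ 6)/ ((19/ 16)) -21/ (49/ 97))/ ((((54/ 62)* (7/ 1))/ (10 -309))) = 1914.86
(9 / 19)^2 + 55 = 19936 / 361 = 55.22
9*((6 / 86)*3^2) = 5.65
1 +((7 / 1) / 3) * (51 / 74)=2.61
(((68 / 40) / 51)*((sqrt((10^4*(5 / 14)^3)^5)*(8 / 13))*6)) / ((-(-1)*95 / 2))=1953125000000*sqrt(70) / 1423905847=11476.19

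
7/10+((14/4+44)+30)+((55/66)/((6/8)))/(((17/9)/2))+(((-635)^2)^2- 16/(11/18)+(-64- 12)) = 152022024563052/935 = 162590400602.19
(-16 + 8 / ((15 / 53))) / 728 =23 / 1365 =0.02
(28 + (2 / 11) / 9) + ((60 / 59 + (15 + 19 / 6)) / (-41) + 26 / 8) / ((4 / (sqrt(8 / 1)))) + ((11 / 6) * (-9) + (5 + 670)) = 80759 * sqrt(2) / 58056 + 135931 / 198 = 688.49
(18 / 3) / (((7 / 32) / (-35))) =-960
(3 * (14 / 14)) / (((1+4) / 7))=21 / 5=4.20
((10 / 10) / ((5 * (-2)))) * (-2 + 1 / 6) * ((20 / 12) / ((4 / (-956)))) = -2629 / 36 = -73.03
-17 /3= -5.67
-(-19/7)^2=-361/49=-7.37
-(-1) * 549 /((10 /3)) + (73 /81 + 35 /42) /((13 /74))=1838261 /10530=174.57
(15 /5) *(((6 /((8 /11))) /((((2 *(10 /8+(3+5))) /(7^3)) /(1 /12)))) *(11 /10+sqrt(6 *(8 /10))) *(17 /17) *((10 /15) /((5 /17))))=705551 /7400+64141 *sqrt(30) /1850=285.24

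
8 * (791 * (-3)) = -18984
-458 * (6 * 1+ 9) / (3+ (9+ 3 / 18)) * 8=-329760 / 73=-4517.26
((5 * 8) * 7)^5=1721036800000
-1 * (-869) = 869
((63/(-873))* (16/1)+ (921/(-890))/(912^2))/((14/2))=-27636110419/167543738880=-0.16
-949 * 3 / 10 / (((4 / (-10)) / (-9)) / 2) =-25623 / 2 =-12811.50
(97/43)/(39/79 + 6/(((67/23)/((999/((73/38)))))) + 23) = 37479733/18186395060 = 0.00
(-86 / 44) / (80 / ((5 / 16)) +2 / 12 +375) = -129 / 41657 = -0.00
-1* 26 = -26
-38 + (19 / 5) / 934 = -177441 / 4670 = -38.00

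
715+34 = 749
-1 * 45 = -45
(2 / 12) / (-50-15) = -0.00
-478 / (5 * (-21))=478 / 105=4.55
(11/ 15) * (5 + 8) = 143/ 15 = 9.53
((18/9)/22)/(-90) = -1/990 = -0.00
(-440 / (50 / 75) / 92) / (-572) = 15 / 1196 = 0.01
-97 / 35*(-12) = 1164 / 35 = 33.26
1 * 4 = 4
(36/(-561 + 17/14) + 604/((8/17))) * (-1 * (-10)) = 12834.36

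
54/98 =27/49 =0.55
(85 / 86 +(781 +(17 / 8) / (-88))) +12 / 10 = 118539737 / 151360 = 783.16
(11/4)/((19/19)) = 11/4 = 2.75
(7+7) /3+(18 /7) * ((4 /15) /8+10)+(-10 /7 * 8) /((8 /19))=349 /105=3.32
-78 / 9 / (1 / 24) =-208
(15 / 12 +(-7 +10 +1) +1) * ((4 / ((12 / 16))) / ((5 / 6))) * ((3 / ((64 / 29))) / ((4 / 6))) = 81.56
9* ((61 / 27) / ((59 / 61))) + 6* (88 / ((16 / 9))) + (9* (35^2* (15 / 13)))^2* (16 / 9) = 8605793763010 / 29913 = 287694105.00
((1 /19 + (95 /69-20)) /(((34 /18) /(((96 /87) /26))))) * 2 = -2337216 /2800733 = -0.83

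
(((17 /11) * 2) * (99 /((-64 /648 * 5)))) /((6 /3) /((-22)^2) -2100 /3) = 1499553 /1693990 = 0.89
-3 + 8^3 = 509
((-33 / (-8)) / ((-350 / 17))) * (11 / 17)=-363 / 2800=-0.13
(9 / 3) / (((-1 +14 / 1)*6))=1 / 26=0.04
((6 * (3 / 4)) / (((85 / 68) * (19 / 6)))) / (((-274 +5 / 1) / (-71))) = 0.30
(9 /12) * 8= 6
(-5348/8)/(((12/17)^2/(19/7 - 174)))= 66183601/288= 229804.17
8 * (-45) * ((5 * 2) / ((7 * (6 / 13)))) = -7800 / 7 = -1114.29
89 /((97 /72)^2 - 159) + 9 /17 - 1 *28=-388376941 /13852399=-28.04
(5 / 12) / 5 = 1 / 12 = 0.08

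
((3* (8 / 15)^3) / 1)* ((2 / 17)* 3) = 1024 / 6375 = 0.16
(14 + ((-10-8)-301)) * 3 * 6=-5490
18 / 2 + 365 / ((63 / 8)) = 3487 / 63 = 55.35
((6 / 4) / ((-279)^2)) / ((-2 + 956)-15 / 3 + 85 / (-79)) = 79 / 3886134084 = 0.00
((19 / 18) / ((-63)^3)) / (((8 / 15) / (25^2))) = -0.00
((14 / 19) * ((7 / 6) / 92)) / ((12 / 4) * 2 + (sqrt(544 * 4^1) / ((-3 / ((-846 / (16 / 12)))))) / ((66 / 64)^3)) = -781258401 / 1127731535148324760 + 25110880256 * sqrt(34) / 140966441893540595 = 0.00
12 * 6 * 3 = 216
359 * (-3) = -1077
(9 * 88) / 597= 264 / 199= 1.33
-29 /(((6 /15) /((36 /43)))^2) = -234900 /1849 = -127.04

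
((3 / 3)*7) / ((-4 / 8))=-14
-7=-7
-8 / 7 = -1.14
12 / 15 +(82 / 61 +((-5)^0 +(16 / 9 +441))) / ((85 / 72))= 1959124 / 5185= 377.84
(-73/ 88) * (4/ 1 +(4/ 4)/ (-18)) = -3.27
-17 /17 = -1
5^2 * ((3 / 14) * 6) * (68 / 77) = 28.39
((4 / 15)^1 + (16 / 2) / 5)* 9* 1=84 / 5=16.80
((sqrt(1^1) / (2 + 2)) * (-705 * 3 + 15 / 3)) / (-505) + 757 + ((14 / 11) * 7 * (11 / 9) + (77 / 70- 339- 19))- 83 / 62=115729669 / 281790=410.69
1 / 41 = 0.02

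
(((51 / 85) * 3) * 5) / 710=9 / 710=0.01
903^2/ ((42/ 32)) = 621264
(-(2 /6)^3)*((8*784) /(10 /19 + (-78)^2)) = -59584 /1560681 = -0.04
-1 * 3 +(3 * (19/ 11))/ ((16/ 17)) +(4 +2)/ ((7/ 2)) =5199/ 1232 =4.22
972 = 972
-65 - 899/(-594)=-37711/594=-63.49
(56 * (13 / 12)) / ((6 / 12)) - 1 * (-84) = 616 / 3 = 205.33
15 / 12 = 5 / 4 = 1.25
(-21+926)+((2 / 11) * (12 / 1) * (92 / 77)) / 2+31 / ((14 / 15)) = 1591543 / 1694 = 939.52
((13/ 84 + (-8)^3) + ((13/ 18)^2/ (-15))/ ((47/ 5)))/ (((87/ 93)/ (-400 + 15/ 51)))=957751019735/ 4379319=218698.62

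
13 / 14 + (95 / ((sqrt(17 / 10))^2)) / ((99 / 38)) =22.38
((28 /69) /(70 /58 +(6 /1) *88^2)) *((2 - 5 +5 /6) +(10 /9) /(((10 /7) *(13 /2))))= -194474 /10878294843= -0.00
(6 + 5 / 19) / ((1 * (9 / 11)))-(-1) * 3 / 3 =1480 / 171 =8.65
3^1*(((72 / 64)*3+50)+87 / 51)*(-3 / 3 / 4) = -22473 / 544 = -41.31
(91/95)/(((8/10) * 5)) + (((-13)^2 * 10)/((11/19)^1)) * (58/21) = 707725421/87780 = 8062.49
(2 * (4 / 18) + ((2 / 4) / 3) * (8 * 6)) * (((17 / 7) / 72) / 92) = 323 / 104328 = 0.00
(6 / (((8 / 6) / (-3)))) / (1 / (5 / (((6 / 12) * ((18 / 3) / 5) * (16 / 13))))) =-2925 / 32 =-91.41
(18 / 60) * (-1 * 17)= -51 / 10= -5.10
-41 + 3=-38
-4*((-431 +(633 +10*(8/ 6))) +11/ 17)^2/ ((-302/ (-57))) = -4610548550/ 130917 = -35217.34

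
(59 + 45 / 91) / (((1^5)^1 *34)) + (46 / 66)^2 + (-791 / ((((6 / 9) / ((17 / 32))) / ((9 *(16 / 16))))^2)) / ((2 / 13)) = -3649721525666897 / 13800923136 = -264454.88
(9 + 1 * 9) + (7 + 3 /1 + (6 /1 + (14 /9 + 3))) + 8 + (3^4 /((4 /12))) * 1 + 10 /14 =290.27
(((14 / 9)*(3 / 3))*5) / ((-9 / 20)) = -1400 / 81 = -17.28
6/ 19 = 0.32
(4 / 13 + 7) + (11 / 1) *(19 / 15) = 4142 / 195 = 21.24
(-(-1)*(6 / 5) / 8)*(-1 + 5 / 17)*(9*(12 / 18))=-54 / 85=-0.64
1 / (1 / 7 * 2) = 3.50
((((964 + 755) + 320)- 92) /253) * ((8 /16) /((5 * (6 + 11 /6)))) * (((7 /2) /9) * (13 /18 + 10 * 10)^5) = 8089823977850981009 /20426230080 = 396050761.50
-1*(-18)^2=-324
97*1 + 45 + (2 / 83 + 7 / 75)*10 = 178252 / 1245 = 143.17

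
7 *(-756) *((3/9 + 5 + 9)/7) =-10836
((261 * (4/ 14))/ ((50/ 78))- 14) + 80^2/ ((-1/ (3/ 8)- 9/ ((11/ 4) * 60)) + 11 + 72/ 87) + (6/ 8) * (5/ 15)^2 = 36840951877/ 45752700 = 805.22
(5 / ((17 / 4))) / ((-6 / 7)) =-1.37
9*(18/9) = 18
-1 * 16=-16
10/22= 5/11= 0.45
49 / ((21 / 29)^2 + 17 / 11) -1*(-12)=683075 / 19148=35.67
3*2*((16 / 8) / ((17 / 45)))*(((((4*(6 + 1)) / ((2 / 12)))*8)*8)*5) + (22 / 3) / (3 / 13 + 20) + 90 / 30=22905030701 / 13413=1707673.95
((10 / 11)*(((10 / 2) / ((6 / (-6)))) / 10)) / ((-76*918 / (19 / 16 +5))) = 5 / 124032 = 0.00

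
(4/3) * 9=12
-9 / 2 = -4.50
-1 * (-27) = 27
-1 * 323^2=-104329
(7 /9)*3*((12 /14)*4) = 8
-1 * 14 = -14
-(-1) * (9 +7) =16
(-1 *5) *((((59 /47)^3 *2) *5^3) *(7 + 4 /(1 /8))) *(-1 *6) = 60073357500 /103823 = 578613.19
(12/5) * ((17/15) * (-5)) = -68/5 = -13.60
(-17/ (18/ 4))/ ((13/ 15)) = -170/ 39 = -4.36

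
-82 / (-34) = 41 / 17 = 2.41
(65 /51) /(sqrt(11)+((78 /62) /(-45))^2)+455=1012987096875 * sqrt(11) /8742857381338+3977999316764915 /8742857381338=455.38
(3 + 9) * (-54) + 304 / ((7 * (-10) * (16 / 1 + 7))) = -521792 / 805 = -648.19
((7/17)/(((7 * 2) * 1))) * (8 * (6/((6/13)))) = 3.06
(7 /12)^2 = 49 /144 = 0.34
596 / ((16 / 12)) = 447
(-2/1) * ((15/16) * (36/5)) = -27/2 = -13.50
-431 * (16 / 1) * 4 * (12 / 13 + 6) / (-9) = 275840 / 13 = 21218.46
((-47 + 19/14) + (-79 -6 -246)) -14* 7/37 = -196473/518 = -379.29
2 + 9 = 11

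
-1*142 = -142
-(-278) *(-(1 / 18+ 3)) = -7645 / 9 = -849.44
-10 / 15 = -2 / 3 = -0.67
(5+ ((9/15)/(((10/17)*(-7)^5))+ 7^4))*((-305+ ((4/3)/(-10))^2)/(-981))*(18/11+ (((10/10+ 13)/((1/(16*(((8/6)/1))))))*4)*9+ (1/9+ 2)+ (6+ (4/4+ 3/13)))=2773260294600015209/344474471250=8050699.04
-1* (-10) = 10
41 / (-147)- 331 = -48698 / 147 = -331.28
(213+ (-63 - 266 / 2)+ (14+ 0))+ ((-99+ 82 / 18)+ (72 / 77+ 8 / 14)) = -42923 / 693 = -61.94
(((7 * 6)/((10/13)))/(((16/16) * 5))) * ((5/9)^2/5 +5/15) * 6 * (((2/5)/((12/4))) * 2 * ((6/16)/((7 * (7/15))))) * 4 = 1664/525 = 3.17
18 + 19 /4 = 91 /4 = 22.75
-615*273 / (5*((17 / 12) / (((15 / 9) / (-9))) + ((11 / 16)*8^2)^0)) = 95940 / 19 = 5049.47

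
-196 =-196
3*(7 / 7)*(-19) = -57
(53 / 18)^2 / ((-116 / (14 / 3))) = -19663 / 56376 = -0.35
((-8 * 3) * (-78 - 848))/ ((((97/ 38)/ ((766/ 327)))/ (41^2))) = 362477499584/ 10573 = 34283315.95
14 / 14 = 1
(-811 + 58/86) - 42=-36650/43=-852.33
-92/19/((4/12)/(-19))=276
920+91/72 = 66331/72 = 921.26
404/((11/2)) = 808/11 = 73.45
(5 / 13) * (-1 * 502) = -2510 / 13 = -193.08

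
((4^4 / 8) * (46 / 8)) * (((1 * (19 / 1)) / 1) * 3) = 10488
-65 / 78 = -5 / 6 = -0.83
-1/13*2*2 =-4/13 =-0.31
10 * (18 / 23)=7.83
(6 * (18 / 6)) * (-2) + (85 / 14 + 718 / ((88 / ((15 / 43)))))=-358679 / 13244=-27.08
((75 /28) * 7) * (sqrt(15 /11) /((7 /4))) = 75 * sqrt(165) /77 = 12.51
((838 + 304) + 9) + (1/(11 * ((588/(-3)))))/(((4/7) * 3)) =4254095/3696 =1151.00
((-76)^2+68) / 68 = 1461 / 17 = 85.94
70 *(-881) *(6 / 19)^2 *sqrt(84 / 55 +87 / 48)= -111006 *sqrt(161645) / 3971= -11239.00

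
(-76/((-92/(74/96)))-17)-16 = -35729/1104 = -32.36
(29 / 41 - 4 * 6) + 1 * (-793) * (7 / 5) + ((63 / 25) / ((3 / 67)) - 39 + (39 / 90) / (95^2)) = -12390797407 / 11100750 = -1116.21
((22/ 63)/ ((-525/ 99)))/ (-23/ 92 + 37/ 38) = -1672/ 18375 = -0.09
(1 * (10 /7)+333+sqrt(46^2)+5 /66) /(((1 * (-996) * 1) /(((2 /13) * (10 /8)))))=-878965 /11963952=-0.07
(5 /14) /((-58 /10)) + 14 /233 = -141 /94598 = -0.00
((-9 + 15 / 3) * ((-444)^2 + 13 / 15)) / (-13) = 11828212 / 195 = 60657.50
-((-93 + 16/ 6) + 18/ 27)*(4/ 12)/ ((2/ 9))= 269/ 2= 134.50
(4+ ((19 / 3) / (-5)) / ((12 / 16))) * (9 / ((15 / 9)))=12.48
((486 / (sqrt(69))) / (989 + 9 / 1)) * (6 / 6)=0.06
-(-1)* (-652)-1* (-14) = -638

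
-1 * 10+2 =-8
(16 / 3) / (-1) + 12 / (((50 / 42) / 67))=670.03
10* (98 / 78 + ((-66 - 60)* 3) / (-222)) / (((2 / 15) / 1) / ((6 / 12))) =53375 / 481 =110.97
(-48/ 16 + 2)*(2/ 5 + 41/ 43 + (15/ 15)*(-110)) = 23359/ 215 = 108.65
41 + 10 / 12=251 / 6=41.83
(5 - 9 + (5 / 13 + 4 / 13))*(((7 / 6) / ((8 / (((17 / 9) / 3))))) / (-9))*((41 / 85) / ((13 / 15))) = 0.02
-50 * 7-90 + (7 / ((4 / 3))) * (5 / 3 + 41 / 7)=-801 / 2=-400.50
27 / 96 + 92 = 92.28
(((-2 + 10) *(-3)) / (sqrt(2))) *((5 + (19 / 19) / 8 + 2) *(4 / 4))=-171 *sqrt(2) / 2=-120.92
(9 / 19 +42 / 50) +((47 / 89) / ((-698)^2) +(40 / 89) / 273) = 7395922617637 / 5622857904300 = 1.32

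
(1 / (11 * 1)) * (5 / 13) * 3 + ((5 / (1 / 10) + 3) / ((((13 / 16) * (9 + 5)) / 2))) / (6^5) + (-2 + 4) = 1024585 / 486486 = 2.11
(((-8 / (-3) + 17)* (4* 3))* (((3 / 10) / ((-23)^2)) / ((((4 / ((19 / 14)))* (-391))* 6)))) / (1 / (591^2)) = -6.76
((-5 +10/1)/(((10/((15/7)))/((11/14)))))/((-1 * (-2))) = 0.42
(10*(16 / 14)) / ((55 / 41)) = 656 / 77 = 8.52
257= 257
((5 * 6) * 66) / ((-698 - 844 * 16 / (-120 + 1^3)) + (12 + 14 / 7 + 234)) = -117810 / 20023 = -5.88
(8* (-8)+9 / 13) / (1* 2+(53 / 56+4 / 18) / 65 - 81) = 2073960 / 2587451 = 0.80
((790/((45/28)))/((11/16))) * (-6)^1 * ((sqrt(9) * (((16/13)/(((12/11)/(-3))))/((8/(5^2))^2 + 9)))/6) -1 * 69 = 161650901/221871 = 728.58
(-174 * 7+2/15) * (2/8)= -304.47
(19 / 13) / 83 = 19 / 1079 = 0.02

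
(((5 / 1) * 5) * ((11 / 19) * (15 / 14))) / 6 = 1375 / 532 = 2.58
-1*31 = -31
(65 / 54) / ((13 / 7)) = 35 / 54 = 0.65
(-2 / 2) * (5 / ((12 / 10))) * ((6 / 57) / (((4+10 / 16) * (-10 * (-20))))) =-1 / 2109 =-0.00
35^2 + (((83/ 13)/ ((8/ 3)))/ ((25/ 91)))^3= 15095319407/ 8000000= 1886.91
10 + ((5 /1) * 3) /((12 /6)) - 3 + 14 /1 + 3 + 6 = 75 /2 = 37.50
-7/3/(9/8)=-56/27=-2.07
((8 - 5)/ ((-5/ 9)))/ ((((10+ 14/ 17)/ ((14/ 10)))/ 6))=-9639/ 2300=-4.19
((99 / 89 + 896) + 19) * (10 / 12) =67945 / 89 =763.43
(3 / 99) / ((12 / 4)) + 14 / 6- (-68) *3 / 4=53.34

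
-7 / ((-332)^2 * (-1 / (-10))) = -35 / 55112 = -0.00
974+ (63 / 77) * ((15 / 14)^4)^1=412044649 / 422576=975.08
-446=-446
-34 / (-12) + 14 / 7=29 / 6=4.83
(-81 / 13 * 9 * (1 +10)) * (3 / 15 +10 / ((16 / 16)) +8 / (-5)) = -344817 / 65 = -5304.88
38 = 38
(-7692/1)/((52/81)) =-155763/13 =-11981.77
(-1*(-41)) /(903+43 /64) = 2624 /57835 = 0.05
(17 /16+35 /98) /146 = 159 /16352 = 0.01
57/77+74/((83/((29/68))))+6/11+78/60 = 146473/49385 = 2.97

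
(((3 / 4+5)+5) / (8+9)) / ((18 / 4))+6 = 1879 / 306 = 6.14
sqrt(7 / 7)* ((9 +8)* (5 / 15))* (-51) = -289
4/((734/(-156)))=-312/367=-0.85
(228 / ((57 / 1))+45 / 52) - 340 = -17427 / 52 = -335.13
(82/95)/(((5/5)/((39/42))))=533/665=0.80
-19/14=-1.36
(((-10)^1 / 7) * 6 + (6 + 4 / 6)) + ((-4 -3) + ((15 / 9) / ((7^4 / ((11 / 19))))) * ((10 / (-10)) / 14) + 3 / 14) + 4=-1497833 / 319333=-4.69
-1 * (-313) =313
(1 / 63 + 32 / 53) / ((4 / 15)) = 10345 / 4452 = 2.32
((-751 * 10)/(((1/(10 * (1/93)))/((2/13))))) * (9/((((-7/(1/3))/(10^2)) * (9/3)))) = 15020000/8463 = 1774.78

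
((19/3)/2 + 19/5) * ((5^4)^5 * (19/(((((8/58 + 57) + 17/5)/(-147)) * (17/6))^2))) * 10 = 294749736785888671875/3179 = 92717752999650415.81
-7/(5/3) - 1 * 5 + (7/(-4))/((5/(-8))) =-32/5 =-6.40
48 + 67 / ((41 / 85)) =7663 / 41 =186.90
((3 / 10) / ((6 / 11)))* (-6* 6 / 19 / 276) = -33 / 8740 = -0.00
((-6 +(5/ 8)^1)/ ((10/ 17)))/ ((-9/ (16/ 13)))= 731/ 585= 1.25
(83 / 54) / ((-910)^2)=83 / 44717400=0.00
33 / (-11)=-3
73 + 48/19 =75.53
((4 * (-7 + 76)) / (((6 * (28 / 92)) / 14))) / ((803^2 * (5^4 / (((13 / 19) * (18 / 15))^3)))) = 1004152032 / 345526947734375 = 0.00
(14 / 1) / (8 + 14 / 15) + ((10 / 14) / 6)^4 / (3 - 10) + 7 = 12502752653 / 1459385424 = 8.57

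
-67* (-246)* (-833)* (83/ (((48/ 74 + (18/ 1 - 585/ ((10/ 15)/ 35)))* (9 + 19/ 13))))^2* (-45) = 643609330743561/ 15591668951720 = 41.28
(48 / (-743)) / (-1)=48 / 743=0.06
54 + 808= 862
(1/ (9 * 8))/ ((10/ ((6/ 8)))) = 0.00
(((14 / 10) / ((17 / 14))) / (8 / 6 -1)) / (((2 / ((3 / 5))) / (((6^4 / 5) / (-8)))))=-71442 / 2125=-33.62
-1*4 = -4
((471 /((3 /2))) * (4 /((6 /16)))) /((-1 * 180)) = -2512 /135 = -18.61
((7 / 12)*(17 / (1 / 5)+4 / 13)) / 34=7763 / 5304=1.46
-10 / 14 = -5 / 7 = -0.71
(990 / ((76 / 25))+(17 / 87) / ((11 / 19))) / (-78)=-11855149 / 2836548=-4.18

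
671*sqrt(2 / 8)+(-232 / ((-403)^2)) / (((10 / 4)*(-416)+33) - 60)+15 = 121476572967 / 346580806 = 350.50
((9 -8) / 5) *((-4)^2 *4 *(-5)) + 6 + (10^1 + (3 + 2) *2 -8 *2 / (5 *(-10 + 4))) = -562 / 15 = -37.47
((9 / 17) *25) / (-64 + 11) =-225 / 901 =-0.25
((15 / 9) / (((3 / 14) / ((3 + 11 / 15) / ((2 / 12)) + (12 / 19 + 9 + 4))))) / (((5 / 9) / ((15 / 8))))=71883 / 76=945.83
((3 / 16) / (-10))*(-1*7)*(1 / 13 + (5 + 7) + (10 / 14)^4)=577623 / 356720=1.62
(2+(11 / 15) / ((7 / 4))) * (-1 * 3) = -254 / 35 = -7.26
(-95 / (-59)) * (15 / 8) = 1425 / 472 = 3.02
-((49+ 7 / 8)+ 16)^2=-277729 / 64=-4339.52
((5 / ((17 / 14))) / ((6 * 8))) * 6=35 / 68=0.51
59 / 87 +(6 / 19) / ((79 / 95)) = 7271 / 6873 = 1.06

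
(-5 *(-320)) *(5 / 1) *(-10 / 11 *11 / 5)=-16000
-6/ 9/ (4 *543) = -1/ 3258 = -0.00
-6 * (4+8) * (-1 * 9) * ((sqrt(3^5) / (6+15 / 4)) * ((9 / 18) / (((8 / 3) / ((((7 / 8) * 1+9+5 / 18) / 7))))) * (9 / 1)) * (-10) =-2664495 * sqrt(3) / 182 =-25357.37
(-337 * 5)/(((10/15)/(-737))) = 1862767.50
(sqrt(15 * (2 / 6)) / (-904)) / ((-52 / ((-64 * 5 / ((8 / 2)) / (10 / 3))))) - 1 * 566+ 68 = -498 - 3 * sqrt(5) / 5876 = -498.00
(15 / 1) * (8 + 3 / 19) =2325 / 19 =122.37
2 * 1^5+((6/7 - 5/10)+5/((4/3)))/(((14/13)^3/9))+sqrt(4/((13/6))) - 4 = 28.95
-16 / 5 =-3.20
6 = 6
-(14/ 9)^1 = -14/ 9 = -1.56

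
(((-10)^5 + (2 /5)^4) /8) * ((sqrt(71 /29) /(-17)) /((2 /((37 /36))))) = 48177071 * sqrt(2059) /3697500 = 591.24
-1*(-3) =3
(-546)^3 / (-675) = 6028568 / 25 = 241142.72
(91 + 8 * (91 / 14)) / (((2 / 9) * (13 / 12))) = 594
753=753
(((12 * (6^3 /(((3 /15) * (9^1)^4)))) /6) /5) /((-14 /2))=-16 /1701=-0.01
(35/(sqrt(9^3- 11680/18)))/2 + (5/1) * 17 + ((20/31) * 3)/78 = 15 * sqrt(721)/206 + 34265/403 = 86.98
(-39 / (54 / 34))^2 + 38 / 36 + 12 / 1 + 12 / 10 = 499957 / 810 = 617.23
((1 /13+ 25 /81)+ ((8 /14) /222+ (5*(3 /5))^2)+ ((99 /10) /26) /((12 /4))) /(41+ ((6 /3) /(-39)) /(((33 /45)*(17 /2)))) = 9705353669 /41811566580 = 0.23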